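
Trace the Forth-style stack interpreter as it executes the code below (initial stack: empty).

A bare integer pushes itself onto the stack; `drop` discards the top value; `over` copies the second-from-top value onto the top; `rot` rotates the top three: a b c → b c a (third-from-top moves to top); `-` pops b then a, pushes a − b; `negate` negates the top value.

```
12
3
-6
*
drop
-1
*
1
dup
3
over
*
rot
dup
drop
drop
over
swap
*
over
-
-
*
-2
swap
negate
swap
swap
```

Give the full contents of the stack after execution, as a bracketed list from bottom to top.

12     : [12]
3      : [12, 3]
-6     : [12, 3, -6]
*      : [12, -18]
drop   : [12]
-1     : [12, -1]
*      : [-12]
1      : [-12, 1]
dup    : [-12, 1, 1]
3      : [-12, 1, 1, 3]
over   : [-12, 1, 1, 3, 1]
*      : [-12, 1, 1, 3]
rot    : [-12, 1, 3, 1]
dup    : [-12, 1, 3, 1, 1]
drop   : [-12, 1, 3, 1]
drop   : [-12, 1, 3]
over   : [-12, 1, 3, 1]
swap   : [-12, 1, 1, 3]
*      : [-12, 1, 3]
over   : [-12, 1, 3, 1]
-      : [-12, 1, 2]
-      : [-12, -1]
*      : [12]
-2     : [12, -2]
swap   : [-2, 12]
negate : [-2, -12]
swap   : [-12, -2]
swap   : [-2, -12]

[-2, -12]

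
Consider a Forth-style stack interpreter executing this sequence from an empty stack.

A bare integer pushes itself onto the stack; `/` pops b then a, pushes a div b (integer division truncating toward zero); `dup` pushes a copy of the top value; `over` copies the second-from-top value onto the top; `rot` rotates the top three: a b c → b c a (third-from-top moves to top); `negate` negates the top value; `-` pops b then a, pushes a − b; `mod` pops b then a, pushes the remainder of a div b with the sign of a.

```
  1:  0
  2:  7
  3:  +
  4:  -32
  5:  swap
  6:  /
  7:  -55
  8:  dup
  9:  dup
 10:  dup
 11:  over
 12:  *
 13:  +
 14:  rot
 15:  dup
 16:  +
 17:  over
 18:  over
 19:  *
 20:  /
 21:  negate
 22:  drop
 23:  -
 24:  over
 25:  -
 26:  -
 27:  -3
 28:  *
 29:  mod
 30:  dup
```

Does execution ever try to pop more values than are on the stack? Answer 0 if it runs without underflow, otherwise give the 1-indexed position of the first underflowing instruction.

0      → 0
7      → 0 7
+      → 7
-32    → 7 -32
swap   → -32 7
/      → -4
-55    → -4 -55
dup    → -4 -55 -55
dup    → -4 -55 -55 -55
dup    → -4 -55 -55 -55 -55
over   → -4 -55 -55 -55 -55 -55
*      → -4 -55 -55 -55 3025
+      → -4 -55 -55 2970
rot    → -4 -55 2970 -55
dup    → -4 -55 2970 -55 -55
+      → -4 -55 2970 -110
over   → -4 -55 2970 -110 2970
over   → -4 -55 2970 -110 2970 -110
*      → -4 -55 2970 -110 -326700
/      → -4 -55 2970 0
negate → -4 -55 2970 0
drop   → -4 -55 2970
-      → -4 -3025
over   → -4 -3025 -4
-      → -4 -3021
-      → 3017
-3     → 3017 -3
*      → -9051
mod  — needs 2 operands, stack has 1 → underflow

29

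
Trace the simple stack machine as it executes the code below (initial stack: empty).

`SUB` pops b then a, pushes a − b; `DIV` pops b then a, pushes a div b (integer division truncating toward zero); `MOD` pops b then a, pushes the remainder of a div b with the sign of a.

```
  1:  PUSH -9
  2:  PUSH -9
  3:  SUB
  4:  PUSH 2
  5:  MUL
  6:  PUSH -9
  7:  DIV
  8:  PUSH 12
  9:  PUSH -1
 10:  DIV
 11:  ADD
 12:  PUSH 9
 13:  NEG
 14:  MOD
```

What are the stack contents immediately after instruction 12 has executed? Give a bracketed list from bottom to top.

[-12, 9]

PUSH -9 -> [-9]
PUSH -9 -> [-9, -9]
SUB     -> [0]
PUSH 2  -> [0, 2]
MUL     -> [0]
PUSH -9 -> [0, -9]
DIV     -> [0]
PUSH 12 -> [0, 12]
PUSH -1 -> [0, 12, -1]
DIV     -> [0, -12]
ADD     -> [-12]
PUSH 9  -> [-12, 9]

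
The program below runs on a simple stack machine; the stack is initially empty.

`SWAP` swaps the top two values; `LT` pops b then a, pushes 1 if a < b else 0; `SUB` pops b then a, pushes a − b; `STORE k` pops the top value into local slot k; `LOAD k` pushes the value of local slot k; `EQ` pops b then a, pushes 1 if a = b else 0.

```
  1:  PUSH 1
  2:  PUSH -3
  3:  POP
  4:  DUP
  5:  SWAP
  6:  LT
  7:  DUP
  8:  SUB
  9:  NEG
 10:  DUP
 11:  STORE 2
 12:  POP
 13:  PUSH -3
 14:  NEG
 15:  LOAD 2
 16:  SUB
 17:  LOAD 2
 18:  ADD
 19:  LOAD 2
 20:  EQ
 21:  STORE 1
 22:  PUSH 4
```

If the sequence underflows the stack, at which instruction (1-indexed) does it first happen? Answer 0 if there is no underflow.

0

PUSH 1  -> 1
PUSH -3 -> 1 -3
POP     -> 1
DUP     -> 1 1
SWAP    -> 1 1
LT      -> 0
DUP     -> 0 0
SUB     -> 0
NEG     -> 0
DUP     -> 0 0
STORE 2 -> 0
POP     -> (empty)
PUSH -3 -> -3
NEG     -> 3
LOAD 2  -> 3 0
SUB     -> 3
LOAD 2  -> 3 0
ADD     -> 3
LOAD 2  -> 3 0
EQ      -> 0
STORE 1 -> (empty)
PUSH 4  -> 4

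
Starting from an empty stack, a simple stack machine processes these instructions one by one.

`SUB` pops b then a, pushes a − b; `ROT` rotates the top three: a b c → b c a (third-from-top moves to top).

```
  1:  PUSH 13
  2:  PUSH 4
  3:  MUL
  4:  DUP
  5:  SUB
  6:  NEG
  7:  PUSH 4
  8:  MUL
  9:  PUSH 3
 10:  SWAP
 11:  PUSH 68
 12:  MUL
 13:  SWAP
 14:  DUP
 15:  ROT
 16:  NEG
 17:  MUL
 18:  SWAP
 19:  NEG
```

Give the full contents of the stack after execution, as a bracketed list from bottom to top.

[0, -3]

PUSH 13 → [13]
PUSH 4  → [13, 4]
MUL     → [52]
DUP     → [52, 52]
SUB     → [0]
NEG     → [0]
PUSH 4  → [0, 4]
MUL     → [0]
PUSH 3  → [0, 3]
SWAP    → [3, 0]
PUSH 68 → [3, 0, 68]
MUL     → [3, 0]
SWAP    → [0, 3]
DUP     → [0, 3, 3]
ROT     → [3, 3, 0]
NEG     → [3, 3, 0]
MUL     → [3, 0]
SWAP    → [0, 3]
NEG     → [0, -3]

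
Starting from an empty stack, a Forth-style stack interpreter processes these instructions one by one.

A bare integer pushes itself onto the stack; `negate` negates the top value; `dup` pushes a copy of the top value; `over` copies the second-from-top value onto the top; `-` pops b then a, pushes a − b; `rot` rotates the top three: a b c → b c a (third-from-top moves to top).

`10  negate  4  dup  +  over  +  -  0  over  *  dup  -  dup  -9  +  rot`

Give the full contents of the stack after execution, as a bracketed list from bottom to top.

10      10
negate  -10
4       -10 4
dup     -10 4 4
+       -10 8
over    -10 8 -10
+       -10 -2
-       -8
0       -8 0
over    -8 0 -8
*       -8 0
dup     -8 0 0
-       -8 0
dup     -8 0 0
-9      -8 0 0 -9
+       -8 0 -9
rot     0 -9 -8

[0, -9, -8]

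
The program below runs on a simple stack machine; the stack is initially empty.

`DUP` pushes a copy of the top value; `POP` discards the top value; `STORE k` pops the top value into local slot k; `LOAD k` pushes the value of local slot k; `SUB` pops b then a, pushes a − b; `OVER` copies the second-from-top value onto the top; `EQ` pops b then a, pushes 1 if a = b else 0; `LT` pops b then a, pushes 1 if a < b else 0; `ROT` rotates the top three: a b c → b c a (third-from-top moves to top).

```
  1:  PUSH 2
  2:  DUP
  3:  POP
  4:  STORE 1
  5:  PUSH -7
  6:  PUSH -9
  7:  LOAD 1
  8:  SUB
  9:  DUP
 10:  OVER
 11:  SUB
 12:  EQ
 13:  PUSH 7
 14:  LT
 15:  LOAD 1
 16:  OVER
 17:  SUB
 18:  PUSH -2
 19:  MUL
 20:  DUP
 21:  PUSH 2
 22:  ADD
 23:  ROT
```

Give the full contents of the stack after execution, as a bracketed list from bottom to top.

PUSH 2  → 2
DUP     → 2 2
POP     → 2
STORE 1 → (empty)
PUSH -7 → -7
PUSH -9 → -7 -9
LOAD 1  → -7 -9 2
SUB     → -7 -11
DUP     → -7 -11 -11
OVER    → -7 -11 -11 -11
SUB     → -7 -11 0
EQ      → -7 0
PUSH 7  → -7 0 7
LT      → -7 1
LOAD 1  → -7 1 2
OVER    → -7 1 2 1
SUB     → -7 1 1
PUSH -2 → -7 1 1 -2
MUL     → -7 1 -2
DUP     → -7 1 -2 -2
PUSH 2  → -7 1 -2 -2 2
ADD     → -7 1 -2 0
ROT     → -7 -2 0 1

[-7, -2, 0, 1]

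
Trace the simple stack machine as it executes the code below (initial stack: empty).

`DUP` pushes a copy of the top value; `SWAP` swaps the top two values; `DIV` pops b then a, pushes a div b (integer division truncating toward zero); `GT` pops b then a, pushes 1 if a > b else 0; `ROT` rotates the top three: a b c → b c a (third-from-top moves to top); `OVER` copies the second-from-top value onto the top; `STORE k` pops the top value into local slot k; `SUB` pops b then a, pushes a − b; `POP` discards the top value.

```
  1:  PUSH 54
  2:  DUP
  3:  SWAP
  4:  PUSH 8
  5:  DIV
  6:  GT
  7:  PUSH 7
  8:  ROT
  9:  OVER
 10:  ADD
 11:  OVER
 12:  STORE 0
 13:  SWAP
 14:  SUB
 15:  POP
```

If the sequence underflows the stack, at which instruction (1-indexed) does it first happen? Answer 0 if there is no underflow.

8

PUSH 54  54
DUP      54 54
SWAP     54 54
PUSH 8   54 54 8
DIV      54 6
GT       1
PUSH 7   1 7
ROT  — needs 3 operands, stack has 2 → underflow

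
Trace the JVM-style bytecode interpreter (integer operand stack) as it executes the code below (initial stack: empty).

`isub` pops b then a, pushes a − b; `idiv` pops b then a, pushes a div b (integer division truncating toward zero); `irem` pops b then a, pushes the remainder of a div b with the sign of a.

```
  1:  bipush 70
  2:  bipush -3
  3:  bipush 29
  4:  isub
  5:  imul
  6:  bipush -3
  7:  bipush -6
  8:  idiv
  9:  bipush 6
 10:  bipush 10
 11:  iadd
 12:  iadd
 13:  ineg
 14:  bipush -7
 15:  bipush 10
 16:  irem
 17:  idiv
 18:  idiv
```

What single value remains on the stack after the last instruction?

bipush 70  [70]
bipush -3  [70, -3]
bipush 29  [70, -3, 29]
isub       [70, -32]
imul       [-2240]
bipush -3  [-2240, -3]
bipush -6  [-2240, -3, -6]
idiv       [-2240, 0]
bipush 6   [-2240, 0, 6]
bipush 10  [-2240, 0, 6, 10]
iadd       [-2240, 0, 16]
iadd       [-2240, 16]
ineg       [-2240, -16]
bipush -7  [-2240, -16, -7]
bipush 10  [-2240, -16, -7, 10]
irem       [-2240, -16, -7]
idiv       [-2240, 2]
idiv       [-1120]

-1120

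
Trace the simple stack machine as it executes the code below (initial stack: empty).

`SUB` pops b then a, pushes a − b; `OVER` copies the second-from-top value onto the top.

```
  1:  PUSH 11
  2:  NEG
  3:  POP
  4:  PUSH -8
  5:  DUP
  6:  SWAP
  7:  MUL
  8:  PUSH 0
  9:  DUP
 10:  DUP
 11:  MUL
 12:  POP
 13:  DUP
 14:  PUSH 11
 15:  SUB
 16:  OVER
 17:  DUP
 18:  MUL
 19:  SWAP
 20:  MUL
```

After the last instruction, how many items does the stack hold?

3

PUSH 11 → 11
NEG     → -11
POP     → (empty)
PUSH -8 → -8
DUP     → -8 -8
SWAP    → -8 -8
MUL     → 64
PUSH 0  → 64 0
DUP     → 64 0 0
DUP     → 64 0 0 0
MUL     → 64 0 0
POP     → 64 0
DUP     → 64 0 0
PUSH 11 → 64 0 0 11
SUB     → 64 0 -11
OVER    → 64 0 -11 0
DUP     → 64 0 -11 0 0
MUL     → 64 0 -11 0
SWAP    → 64 0 0 -11
MUL     → 64 0 0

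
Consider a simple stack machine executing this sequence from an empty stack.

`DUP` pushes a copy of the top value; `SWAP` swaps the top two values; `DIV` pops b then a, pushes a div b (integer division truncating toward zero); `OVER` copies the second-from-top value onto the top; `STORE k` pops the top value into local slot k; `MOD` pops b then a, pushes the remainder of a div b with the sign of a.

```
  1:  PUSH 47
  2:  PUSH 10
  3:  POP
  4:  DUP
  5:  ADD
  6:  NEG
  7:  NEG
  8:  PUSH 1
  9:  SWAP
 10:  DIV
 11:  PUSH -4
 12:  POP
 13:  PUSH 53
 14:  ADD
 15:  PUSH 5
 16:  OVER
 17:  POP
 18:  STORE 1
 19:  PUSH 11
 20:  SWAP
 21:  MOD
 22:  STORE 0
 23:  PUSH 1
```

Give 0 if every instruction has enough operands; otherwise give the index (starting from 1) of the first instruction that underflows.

PUSH 47 -> 47
PUSH 10 -> 47 10
POP     -> 47
DUP     -> 47 47
ADD     -> 94
NEG     -> -94
NEG     -> 94
PUSH 1  -> 94 1
SWAP    -> 1 94
DIV     -> 0
PUSH -4 -> 0 -4
POP     -> 0
PUSH 53 -> 0 53
ADD     -> 53
PUSH 5  -> 53 5
OVER    -> 53 5 53
POP     -> 53 5
STORE 1 -> 53
PUSH 11 -> 53 11
SWAP    -> 11 53
MOD     -> 11
STORE 0 -> (empty)
PUSH 1  -> 1

0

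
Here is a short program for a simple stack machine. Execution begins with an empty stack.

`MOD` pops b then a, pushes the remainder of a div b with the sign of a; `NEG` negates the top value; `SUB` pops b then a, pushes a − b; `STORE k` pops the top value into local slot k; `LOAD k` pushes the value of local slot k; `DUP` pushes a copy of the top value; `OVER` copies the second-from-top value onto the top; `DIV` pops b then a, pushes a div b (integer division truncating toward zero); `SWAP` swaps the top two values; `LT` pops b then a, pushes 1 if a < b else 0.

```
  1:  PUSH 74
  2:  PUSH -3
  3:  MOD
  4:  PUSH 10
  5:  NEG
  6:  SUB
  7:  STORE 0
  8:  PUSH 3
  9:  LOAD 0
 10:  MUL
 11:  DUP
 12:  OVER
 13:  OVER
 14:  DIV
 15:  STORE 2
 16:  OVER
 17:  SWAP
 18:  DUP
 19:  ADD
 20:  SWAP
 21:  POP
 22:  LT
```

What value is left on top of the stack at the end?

1

PUSH 74 → 74
PUSH -3 → 74 -3
MOD     → 2
PUSH 10 → 2 10
NEG     → 2 -10
SUB     → 12
STORE 0 → (empty)
PUSH 3  → 3
LOAD 0  → 3 12
MUL     → 36
DUP     → 36 36
OVER    → 36 36 36
OVER    → 36 36 36 36
DIV     → 36 36 1
STORE 2 → 36 36
OVER    → 36 36 36
SWAP    → 36 36 36
DUP     → 36 36 36 36
ADD     → 36 36 72
SWAP    → 36 72 36
POP     → 36 72
LT      → 1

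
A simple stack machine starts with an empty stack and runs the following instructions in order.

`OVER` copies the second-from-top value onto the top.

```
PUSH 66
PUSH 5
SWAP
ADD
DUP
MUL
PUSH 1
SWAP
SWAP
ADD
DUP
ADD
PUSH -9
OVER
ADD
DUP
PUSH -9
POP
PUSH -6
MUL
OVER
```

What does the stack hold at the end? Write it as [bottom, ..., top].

PUSH 66  66
PUSH 5   66 5
SWAP     5 66
ADD      71
DUP      71 71
MUL      5041
PUSH 1   5041 1
SWAP     1 5041
SWAP     5041 1
ADD      5042
DUP      5042 5042
ADD      10084
PUSH -9  10084 -9
OVER     10084 -9 10084
ADD      10084 10075
DUP      10084 10075 10075
PUSH -9  10084 10075 10075 -9
POP      10084 10075 10075
PUSH -6  10084 10075 10075 -6
MUL      10084 10075 -60450
OVER     10084 10075 -60450 10075

[10084, 10075, -60450, 10075]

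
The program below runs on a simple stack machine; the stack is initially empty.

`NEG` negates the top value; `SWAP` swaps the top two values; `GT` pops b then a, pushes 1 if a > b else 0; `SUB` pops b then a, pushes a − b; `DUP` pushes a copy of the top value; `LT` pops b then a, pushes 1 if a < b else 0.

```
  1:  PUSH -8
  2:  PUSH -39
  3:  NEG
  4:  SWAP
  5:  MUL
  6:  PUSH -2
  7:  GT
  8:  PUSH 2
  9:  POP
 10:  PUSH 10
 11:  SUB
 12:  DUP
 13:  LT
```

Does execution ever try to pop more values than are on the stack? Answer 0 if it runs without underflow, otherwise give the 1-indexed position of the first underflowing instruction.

0

PUSH -8  : [-8]
PUSH -39 : [-8, -39]
NEG      : [-8, 39]
SWAP     : [39, -8]
MUL      : [-312]
PUSH -2  : [-312, -2]
GT       : [0]
PUSH 2   : [0, 2]
POP      : [0]
PUSH 10  : [0, 10]
SUB      : [-10]
DUP      : [-10, -10]
LT       : [0]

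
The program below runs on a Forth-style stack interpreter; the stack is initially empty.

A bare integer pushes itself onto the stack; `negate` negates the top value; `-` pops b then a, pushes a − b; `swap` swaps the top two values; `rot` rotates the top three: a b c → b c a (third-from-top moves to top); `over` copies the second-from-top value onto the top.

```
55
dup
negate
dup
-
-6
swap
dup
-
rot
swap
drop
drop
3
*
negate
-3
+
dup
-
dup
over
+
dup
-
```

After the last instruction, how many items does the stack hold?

55      55
dup     55 55
negate  55 -55
dup     55 -55 -55
-       55 0
-6      55 0 -6
swap    55 -6 0
dup     55 -6 0 0
-       55 -6 0
rot     -6 0 55
swap    -6 55 0
drop    -6 55
drop    -6
3       -6 3
*       -18
negate  18
-3      18 -3
+       15
dup     15 15
-       0
dup     0 0
over    0 0 0
+       0 0
dup     0 0 0
-       0 0

2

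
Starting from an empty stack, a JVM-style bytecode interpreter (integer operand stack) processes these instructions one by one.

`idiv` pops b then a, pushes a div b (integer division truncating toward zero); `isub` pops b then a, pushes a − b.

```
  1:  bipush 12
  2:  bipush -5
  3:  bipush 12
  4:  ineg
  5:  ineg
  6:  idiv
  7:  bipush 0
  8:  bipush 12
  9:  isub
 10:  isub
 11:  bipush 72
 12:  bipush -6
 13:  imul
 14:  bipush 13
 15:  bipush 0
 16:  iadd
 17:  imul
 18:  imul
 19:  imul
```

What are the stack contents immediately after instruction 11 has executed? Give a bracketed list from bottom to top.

bipush 12 → 12
bipush -5 → 12 -5
bipush 12 → 12 -5 12
ineg      → 12 -5 -12
ineg      → 12 -5 12
idiv      → 12 0
bipush 0  → 12 0 0
bipush 12 → 12 0 0 12
isub      → 12 0 -12
isub      → 12 12
bipush 72 → 12 12 72

[12, 12, 72]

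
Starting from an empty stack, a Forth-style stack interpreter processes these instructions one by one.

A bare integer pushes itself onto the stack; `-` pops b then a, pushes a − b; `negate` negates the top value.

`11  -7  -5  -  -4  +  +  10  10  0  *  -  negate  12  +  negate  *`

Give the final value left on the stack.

11     → 11
-7     → 11 -7
-5     → 11 -7 -5
-      → 11 -2
-4     → 11 -2 -4
+      → 11 -6
+      → 5
10     → 5 10
10     → 5 10 10
0      → 5 10 10 0
*      → 5 10 0
-      → 5 10
negate → 5 -10
12     → 5 -10 12
+      → 5 2
negate → 5 -2
*      → -10

-10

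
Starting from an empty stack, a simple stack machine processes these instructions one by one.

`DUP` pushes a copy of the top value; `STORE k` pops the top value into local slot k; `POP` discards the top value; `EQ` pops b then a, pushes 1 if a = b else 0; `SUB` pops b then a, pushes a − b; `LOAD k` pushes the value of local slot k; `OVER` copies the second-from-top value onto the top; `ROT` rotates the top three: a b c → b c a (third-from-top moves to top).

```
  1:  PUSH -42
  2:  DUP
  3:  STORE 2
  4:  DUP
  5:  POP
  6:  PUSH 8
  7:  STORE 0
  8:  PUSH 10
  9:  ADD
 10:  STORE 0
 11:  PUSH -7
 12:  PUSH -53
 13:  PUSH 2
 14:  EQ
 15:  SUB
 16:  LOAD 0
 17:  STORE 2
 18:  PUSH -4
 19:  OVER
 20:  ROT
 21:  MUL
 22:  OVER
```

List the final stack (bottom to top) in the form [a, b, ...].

PUSH -42 -> -42
DUP      -> -42 -42
STORE 2  -> -42
DUP      -> -42 -42
POP      -> -42
PUSH 8   -> -42 8
STORE 0  -> -42
PUSH 10  -> -42 10
ADD      -> -32
STORE 0  -> (empty)
PUSH -7  -> -7
PUSH -53 -> -7 -53
PUSH 2   -> -7 -53 2
EQ       -> -7 0
SUB      -> -7
LOAD 0   -> -7 -32
STORE 2  -> -7
PUSH -4  -> -7 -4
OVER     -> -7 -4 -7
ROT      -> -4 -7 -7
MUL      -> -4 49
OVER     -> -4 49 -4

[-4, 49, -4]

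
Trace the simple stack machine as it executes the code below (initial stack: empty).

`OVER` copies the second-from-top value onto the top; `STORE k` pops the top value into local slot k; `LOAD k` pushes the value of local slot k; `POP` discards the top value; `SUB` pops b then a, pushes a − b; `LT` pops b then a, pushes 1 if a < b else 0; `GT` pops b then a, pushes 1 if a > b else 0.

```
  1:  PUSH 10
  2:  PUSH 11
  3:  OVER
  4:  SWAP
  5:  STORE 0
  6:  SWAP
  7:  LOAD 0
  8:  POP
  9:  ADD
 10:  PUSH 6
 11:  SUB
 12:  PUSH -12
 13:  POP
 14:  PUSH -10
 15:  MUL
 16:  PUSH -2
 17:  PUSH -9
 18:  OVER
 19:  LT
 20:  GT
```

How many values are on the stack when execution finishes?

PUSH 10  -> [10]
PUSH 11  -> [10, 11]
OVER     -> [10, 11, 10]
SWAP     -> [10, 10, 11]
STORE 0  -> [10, 10]
SWAP     -> [10, 10]
LOAD 0   -> [10, 10, 11]
POP      -> [10, 10]
ADD      -> [20]
PUSH 6   -> [20, 6]
SUB      -> [14]
PUSH -12 -> [14, -12]
POP      -> [14]
PUSH -10 -> [14, -10]
MUL      -> [-140]
PUSH -2  -> [-140, -2]
PUSH -9  -> [-140, -2, -9]
OVER     -> [-140, -2, -9, -2]
LT       -> [-140, -2, 1]
GT       -> [-140, 0]

2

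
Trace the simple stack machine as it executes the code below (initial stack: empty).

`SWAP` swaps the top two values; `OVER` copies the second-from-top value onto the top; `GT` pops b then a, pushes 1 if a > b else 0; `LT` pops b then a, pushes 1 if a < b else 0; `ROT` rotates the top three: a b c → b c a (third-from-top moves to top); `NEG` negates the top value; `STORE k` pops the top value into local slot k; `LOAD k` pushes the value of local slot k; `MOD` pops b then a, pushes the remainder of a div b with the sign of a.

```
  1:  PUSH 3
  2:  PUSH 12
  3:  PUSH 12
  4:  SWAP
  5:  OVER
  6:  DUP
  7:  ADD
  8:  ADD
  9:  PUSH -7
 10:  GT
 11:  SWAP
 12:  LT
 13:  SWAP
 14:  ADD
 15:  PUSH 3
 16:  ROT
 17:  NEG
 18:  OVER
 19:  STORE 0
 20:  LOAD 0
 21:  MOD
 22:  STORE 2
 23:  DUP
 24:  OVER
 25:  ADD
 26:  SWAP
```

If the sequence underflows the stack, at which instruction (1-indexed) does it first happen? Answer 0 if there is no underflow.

PUSH 3   3
PUSH 12  3 12
PUSH 12  3 12 12
SWAP     3 12 12
OVER     3 12 12 12
DUP      3 12 12 12 12
ADD      3 12 12 24
ADD      3 12 36
PUSH -7  3 12 36 -7
GT       3 12 1
SWAP     3 1 12
LT       3 1
SWAP     1 3
ADD      4
PUSH 3   4 3
ROT  — needs 3 operands, stack has 2 → underflow

16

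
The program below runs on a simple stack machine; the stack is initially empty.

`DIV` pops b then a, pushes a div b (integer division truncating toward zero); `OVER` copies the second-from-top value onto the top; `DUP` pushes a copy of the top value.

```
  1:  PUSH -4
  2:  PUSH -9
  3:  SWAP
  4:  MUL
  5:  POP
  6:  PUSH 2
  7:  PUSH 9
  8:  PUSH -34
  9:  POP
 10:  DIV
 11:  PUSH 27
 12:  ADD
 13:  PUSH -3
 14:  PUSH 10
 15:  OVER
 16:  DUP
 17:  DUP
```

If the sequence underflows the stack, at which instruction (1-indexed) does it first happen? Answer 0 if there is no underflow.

0

PUSH -4  -> -4
PUSH -9  -> -4 -9
SWAP     -> -9 -4
MUL      -> 36
POP      -> (empty)
PUSH 2   -> 2
PUSH 9   -> 2 9
PUSH -34 -> 2 9 -34
POP      -> 2 9
DIV      -> 0
PUSH 27  -> 0 27
ADD      -> 27
PUSH -3  -> 27 -3
PUSH 10  -> 27 -3 10
OVER     -> 27 -3 10 -3
DUP      -> 27 -3 10 -3 -3
DUP      -> 27 -3 10 -3 -3 -3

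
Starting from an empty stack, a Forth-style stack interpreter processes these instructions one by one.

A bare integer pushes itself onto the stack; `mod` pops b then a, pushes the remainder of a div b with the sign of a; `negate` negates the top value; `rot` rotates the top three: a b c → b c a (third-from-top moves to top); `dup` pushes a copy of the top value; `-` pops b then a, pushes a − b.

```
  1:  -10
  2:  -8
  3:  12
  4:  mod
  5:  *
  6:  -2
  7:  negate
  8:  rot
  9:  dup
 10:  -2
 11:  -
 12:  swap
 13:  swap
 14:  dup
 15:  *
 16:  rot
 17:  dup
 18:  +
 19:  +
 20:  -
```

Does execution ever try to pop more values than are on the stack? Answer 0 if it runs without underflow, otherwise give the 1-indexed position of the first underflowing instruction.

-10    -> [-10]
-8     -> [-10, -8]
12     -> [-10, -8, 12]
mod    -> [-10, -8]
*      -> [80]
-2     -> [80, -2]
negate -> [80, 2]
rot  — needs 3 operands, stack has 2 → underflow

8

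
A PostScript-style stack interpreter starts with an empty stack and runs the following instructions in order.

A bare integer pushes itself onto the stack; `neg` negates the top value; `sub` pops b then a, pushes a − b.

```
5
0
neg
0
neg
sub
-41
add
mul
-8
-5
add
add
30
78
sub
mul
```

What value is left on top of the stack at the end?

10464

5   → [5]
0   → [5, 0]
neg → [5, 0]
0   → [5, 0, 0]
neg → [5, 0, 0]
sub → [5, 0]
-41 → [5, 0, -41]
add → [5, -41]
mul → [-205]
-8  → [-205, -8]
-5  → [-205, -8, -5]
add → [-205, -13]
add → [-218]
30  → [-218, 30]
78  → [-218, 30, 78]
sub → [-218, -48]
mul → [10464]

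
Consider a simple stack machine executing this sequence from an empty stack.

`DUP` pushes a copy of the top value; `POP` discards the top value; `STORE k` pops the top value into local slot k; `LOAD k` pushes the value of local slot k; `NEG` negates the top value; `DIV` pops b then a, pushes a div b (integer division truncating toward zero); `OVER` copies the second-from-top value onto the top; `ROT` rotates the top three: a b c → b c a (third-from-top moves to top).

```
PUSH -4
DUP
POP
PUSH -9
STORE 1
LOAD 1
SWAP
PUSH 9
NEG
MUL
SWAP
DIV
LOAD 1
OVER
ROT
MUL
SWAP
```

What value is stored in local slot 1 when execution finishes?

PUSH -4 : -4
DUP     : -4 -4
POP     : -4
PUSH -9 : -4 -9
STORE 1 : -4
LOAD 1  : -4 -9
SWAP    : -9 -4
PUSH 9  : -9 -4 9
NEG     : -9 -4 -9
MUL     : -9 36
SWAP    : 36 -9
DIV     : -4
LOAD 1  : -4 -9
OVER    : -4 -9 -4
ROT     : -9 -4 -4
MUL     : -9 16
SWAP    : 16 -9

-9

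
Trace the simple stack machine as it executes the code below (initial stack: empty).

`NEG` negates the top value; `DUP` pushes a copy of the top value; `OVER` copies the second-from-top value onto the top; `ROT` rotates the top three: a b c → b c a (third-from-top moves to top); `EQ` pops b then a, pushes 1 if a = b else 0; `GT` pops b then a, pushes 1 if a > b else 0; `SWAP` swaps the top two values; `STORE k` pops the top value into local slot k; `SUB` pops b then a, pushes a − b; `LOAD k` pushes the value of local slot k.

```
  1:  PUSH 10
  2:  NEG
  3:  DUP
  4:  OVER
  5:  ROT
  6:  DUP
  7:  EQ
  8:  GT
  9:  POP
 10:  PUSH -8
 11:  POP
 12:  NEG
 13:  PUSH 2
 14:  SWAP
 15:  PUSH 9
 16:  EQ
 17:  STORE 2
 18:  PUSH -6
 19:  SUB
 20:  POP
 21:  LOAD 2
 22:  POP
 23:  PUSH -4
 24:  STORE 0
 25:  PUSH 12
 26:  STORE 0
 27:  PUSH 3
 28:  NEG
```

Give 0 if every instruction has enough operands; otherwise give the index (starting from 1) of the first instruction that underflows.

PUSH 10 -> [10]
NEG     -> [-10]
DUP     -> [-10, -10]
OVER    -> [-10, -10, -10]
ROT     -> [-10, -10, -10]
DUP     -> [-10, -10, -10, -10]
EQ      -> [-10, -10, 1]
GT      -> [-10, 0]
POP     -> [-10]
PUSH -8 -> [-10, -8]
POP     -> [-10]
NEG     -> [10]
PUSH 2  -> [10, 2]
SWAP    -> [2, 10]
PUSH 9  -> [2, 10, 9]
EQ      -> [2, 0]
STORE 2 -> [2]
PUSH -6 -> [2, -6]
SUB     -> [8]
POP     -> []
LOAD 2  -> [0]
POP     -> []
PUSH -4 -> [-4]
STORE 0 -> []
PUSH 12 -> [12]
STORE 0 -> []
PUSH 3  -> [3]
NEG     -> [-3]

0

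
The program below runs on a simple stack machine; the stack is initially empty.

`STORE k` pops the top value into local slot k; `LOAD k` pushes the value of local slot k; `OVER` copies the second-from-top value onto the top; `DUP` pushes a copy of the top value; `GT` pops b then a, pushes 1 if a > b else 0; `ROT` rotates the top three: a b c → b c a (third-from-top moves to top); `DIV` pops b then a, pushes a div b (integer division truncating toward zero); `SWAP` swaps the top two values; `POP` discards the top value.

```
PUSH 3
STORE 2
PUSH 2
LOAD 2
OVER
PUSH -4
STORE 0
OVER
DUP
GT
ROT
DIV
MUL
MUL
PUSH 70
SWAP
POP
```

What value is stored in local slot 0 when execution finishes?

-4

PUSH 3  -> [3]
STORE 2 -> []
PUSH 2  -> [2]
LOAD 2  -> [2, 3]
OVER    -> [2, 3, 2]
PUSH -4 -> [2, 3, 2, -4]
STORE 0 -> [2, 3, 2]
OVER    -> [2, 3, 2, 3]
DUP     -> [2, 3, 2, 3, 3]
GT      -> [2, 3, 2, 0]
ROT     -> [2, 2, 0, 3]
DIV     -> [2, 2, 0]
MUL     -> [2, 0]
MUL     -> [0]
PUSH 70 -> [0, 70]
SWAP    -> [70, 0]
POP     -> [70]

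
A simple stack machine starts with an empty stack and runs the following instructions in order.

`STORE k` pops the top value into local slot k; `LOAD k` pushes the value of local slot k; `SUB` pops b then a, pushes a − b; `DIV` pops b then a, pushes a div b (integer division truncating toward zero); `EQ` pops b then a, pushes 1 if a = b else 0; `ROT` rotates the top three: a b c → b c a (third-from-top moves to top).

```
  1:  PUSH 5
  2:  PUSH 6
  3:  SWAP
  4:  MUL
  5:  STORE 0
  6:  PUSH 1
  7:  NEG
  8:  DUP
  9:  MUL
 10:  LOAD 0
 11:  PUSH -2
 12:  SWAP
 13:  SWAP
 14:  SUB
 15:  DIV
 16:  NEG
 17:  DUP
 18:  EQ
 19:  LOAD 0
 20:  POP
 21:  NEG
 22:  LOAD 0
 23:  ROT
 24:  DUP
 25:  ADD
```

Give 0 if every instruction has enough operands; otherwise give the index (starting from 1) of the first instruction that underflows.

23

PUSH 5  : [5]
PUSH 6  : [5, 6]
SWAP    : [6, 5]
MUL     : [30]
STORE 0 : []
PUSH 1  : [1]
NEG     : [-1]
DUP     : [-1, -1]
MUL     : [1]
LOAD 0  : [1, 30]
PUSH -2 : [1, 30, -2]
SWAP    : [1, -2, 30]
SWAP    : [1, 30, -2]
SUB     : [1, 32]
DIV     : [0]
NEG     : [0]
DUP     : [0, 0]
EQ      : [1]
LOAD 0  : [1, 30]
POP     : [1]
NEG     : [-1]
LOAD 0  : [-1, 30]
ROT  — needs 3 operands, stack has 2 → underflow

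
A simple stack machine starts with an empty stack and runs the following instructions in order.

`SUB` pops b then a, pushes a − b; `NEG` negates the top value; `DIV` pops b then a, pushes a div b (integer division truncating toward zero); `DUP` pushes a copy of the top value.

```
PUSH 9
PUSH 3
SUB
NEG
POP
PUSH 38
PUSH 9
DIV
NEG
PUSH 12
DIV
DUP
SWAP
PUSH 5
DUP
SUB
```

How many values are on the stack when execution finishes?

3

PUSH 9  -> [9]
PUSH 3  -> [9, 3]
SUB     -> [6]
NEG     -> [-6]
POP     -> []
PUSH 38 -> [38]
PUSH 9  -> [38, 9]
DIV     -> [4]
NEG     -> [-4]
PUSH 12 -> [-4, 12]
DIV     -> [0]
DUP     -> [0, 0]
SWAP    -> [0, 0]
PUSH 5  -> [0, 0, 5]
DUP     -> [0, 0, 5, 5]
SUB     -> [0, 0, 0]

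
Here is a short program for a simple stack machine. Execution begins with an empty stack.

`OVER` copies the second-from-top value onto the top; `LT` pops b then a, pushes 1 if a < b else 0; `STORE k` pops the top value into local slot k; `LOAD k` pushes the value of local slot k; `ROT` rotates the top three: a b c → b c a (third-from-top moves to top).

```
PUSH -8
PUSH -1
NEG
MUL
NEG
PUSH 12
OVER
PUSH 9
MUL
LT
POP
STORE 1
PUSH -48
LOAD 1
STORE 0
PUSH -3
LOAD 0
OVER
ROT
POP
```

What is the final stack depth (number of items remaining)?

PUSH -8  : [-8]
PUSH -1  : [-8, -1]
NEG      : [-8, 1]
MUL      : [-8]
NEG      : [8]
PUSH 12  : [8, 12]
OVER     : [8, 12, 8]
PUSH 9   : [8, 12, 8, 9]
MUL      : [8, 12, 72]
LT       : [8, 1]
POP      : [8]
STORE 1  : []
PUSH -48 : [-48]
LOAD 1   : [-48, 8]
STORE 0  : [-48]
PUSH -3  : [-48, -3]
LOAD 0   : [-48, -3, 8]
OVER     : [-48, -3, 8, -3]
ROT      : [-48, 8, -3, -3]
POP      : [-48, 8, -3]

3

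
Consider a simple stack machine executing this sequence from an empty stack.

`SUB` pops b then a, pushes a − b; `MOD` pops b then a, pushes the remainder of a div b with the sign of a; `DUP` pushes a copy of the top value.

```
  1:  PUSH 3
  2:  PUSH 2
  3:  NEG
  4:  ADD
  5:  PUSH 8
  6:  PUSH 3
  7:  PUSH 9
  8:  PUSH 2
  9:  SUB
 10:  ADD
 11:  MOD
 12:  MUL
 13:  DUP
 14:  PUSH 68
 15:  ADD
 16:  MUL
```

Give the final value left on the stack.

608

PUSH 3  : 3
PUSH 2  : 3 2
NEG     : 3 -2
ADD     : 1
PUSH 8  : 1 8
PUSH 3  : 1 8 3
PUSH 9  : 1 8 3 9
PUSH 2  : 1 8 3 9 2
SUB     : 1 8 3 7
ADD     : 1 8 10
MOD     : 1 8
MUL     : 8
DUP     : 8 8
PUSH 68 : 8 8 68
ADD     : 8 76
MUL     : 608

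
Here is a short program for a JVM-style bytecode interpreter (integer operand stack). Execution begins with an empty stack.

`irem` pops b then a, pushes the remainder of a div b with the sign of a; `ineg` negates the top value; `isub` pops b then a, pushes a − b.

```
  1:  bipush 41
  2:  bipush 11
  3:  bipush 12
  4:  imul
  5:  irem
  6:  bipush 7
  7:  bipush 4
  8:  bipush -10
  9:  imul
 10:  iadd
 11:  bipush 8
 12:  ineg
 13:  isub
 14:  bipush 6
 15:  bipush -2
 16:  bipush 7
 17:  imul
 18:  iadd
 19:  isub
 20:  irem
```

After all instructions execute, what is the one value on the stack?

7

bipush 41  -> [41]
bipush 11  -> [41, 11]
bipush 12  -> [41, 11, 12]
imul       -> [41, 132]
irem       -> [41]
bipush 7   -> [41, 7]
bipush 4   -> [41, 7, 4]
bipush -10 -> [41, 7, 4, -10]
imul       -> [41, 7, -40]
iadd       -> [41, -33]
bipush 8   -> [41, -33, 8]
ineg       -> [41, -33, -8]
isub       -> [41, -25]
bipush 6   -> [41, -25, 6]
bipush -2  -> [41, -25, 6, -2]
bipush 7   -> [41, -25, 6, -2, 7]
imul       -> [41, -25, 6, -14]
iadd       -> [41, -25, -8]
isub       -> [41, -17]
irem       -> [7]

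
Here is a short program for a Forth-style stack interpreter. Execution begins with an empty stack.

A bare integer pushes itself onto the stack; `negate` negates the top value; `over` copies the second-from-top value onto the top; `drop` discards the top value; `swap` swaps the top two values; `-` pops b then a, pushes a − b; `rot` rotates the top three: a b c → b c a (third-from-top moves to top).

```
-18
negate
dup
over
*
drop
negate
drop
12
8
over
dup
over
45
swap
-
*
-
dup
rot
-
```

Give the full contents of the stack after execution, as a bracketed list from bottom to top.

-18    → [-18]
negate → [18]
dup    → [18, 18]
over   → [18, 18, 18]
*      → [18, 324]
drop   → [18]
negate → [-18]
drop   → []
12     → [12]
8      → [12, 8]
over   → [12, 8, 12]
dup    → [12, 8, 12, 12]
over   → [12, 8, 12, 12, 12]
45     → [12, 8, 12, 12, 12, 45]
swap   → [12, 8, 12, 12, 45, 12]
-      → [12, 8, 12, 12, 33]
*      → [12, 8, 12, 396]
-      → [12, 8, -384]
dup    → [12, 8, -384, -384]
rot    → [12, -384, -384, 8]
-      → [12, -384, -392]

[12, -384, -392]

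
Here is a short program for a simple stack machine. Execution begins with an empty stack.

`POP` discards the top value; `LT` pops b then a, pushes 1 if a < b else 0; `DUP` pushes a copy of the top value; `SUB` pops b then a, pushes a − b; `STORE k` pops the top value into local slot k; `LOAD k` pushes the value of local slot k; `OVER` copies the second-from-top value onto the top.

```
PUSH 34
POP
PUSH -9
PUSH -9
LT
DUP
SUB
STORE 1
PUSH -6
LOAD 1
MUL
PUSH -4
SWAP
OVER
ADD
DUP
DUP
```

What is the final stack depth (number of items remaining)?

PUSH 34  [34]
POP      []
PUSH -9  [-9]
PUSH -9  [-9, -9]
LT       [0]
DUP      [0, 0]
SUB      [0]
STORE 1  []
PUSH -6  [-6]
LOAD 1   [-6, 0]
MUL      [0]
PUSH -4  [0, -4]
SWAP     [-4, 0]
OVER     [-4, 0, -4]
ADD      [-4, -4]
DUP      [-4, -4, -4]
DUP      [-4, -4, -4, -4]

4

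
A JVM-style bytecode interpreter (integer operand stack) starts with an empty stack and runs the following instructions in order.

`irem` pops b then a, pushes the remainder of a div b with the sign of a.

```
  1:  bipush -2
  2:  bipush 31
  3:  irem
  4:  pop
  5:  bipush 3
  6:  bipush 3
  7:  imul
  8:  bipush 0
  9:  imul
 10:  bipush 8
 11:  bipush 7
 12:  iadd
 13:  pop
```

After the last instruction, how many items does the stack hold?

bipush -2 -> -2
bipush 31 -> -2 31
irem      -> -2
pop       -> (empty)
bipush 3  -> 3
bipush 3  -> 3 3
imul      -> 9
bipush 0  -> 9 0
imul      -> 0
bipush 8  -> 0 8
bipush 7  -> 0 8 7
iadd      -> 0 15
pop       -> 0

1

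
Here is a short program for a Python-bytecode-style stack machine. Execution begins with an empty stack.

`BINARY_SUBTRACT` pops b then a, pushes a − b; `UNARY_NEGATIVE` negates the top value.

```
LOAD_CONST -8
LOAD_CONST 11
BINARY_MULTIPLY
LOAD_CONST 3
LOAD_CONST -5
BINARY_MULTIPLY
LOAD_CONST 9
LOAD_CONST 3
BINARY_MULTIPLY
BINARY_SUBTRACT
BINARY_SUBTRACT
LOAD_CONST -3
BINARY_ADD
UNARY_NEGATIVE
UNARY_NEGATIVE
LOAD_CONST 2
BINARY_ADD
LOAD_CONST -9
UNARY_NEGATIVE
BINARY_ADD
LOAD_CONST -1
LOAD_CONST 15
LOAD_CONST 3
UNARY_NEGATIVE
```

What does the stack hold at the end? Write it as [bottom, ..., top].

LOAD_CONST -8   -> [-8]
LOAD_CONST 11   -> [-8, 11]
BINARY_MULTIPLY -> [-88]
LOAD_CONST 3    -> [-88, 3]
LOAD_CONST -5   -> [-88, 3, -5]
BINARY_MULTIPLY -> [-88, -15]
LOAD_CONST 9    -> [-88, -15, 9]
LOAD_CONST 3    -> [-88, -15, 9, 3]
BINARY_MULTIPLY -> [-88, -15, 27]
BINARY_SUBTRACT -> [-88, -42]
BINARY_SUBTRACT -> [-46]
LOAD_CONST -3   -> [-46, -3]
BINARY_ADD      -> [-49]
UNARY_NEGATIVE  -> [49]
UNARY_NEGATIVE  -> [-49]
LOAD_CONST 2    -> [-49, 2]
BINARY_ADD      -> [-47]
LOAD_CONST -9   -> [-47, -9]
UNARY_NEGATIVE  -> [-47, 9]
BINARY_ADD      -> [-38]
LOAD_CONST -1   -> [-38, -1]
LOAD_CONST 15   -> [-38, -1, 15]
LOAD_CONST 3    -> [-38, -1, 15, 3]
UNARY_NEGATIVE  -> [-38, -1, 15, -3]

[-38, -1, 15, -3]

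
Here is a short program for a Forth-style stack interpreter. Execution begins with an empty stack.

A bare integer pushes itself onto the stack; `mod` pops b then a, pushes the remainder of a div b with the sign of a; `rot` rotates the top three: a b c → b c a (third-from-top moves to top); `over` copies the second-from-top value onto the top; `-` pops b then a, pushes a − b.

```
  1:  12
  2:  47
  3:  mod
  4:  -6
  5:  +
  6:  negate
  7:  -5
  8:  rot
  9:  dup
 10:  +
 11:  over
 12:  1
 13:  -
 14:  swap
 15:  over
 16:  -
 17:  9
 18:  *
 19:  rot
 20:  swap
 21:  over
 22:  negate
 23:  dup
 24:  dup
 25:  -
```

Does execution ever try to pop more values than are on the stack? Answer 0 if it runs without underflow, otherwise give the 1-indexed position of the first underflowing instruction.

8

12      [12]
47      [12, 47]
mod     [12]
-6      [12, -6]
+       [6]
negate  [-6]
-5      [-6, -5]
rot  — needs 3 operands, stack has 2 → underflow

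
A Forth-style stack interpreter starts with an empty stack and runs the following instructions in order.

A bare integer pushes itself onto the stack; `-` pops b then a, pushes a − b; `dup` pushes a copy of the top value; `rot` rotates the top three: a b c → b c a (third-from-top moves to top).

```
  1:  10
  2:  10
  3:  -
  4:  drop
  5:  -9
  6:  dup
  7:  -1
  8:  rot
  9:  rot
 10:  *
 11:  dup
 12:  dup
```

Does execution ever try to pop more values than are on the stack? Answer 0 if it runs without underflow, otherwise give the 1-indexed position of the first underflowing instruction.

0

10   -> [10]
10   -> [10, 10]
-    -> [0]
drop -> []
-9   -> [-9]
dup  -> [-9, -9]
-1   -> [-9, -9, -1]
rot  -> [-9, -1, -9]
rot  -> [-1, -9, -9]
*    -> [-1, 81]
dup  -> [-1, 81, 81]
dup  -> [-1, 81, 81, 81]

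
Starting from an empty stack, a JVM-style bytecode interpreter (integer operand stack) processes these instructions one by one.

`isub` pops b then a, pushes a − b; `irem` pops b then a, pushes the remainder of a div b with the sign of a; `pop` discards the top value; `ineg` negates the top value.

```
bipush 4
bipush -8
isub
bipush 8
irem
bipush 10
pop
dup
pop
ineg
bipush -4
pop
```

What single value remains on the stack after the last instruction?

bipush 4  : 4
bipush -8 : 4 -8
isub      : 12
bipush 8  : 12 8
irem      : 4
bipush 10 : 4 10
pop       : 4
dup       : 4 4
pop       : 4
ineg      : -4
bipush -4 : -4 -4
pop       : -4

-4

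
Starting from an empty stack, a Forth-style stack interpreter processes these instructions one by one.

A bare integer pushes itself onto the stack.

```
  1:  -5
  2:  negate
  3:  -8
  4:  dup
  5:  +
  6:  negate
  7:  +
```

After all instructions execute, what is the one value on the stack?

21

-5     → [-5]
negate → [5]
-8     → [5, -8]
dup    → [5, -8, -8]
+      → [5, -16]
negate → [5, 16]
+      → [21]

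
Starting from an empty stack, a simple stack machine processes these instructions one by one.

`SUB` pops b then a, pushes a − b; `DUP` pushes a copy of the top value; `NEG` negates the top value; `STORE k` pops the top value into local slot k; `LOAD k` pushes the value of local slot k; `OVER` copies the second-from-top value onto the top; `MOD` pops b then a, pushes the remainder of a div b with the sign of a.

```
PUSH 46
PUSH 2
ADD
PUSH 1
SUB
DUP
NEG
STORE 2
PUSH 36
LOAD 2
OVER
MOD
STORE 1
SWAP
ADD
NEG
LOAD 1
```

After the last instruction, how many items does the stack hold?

PUSH 46 : [46]
PUSH 2  : [46, 2]
ADD     : [48]
PUSH 1  : [48, 1]
SUB     : [47]
DUP     : [47, 47]
NEG     : [47, -47]
STORE 2 : [47]
PUSH 36 : [47, 36]
LOAD 2  : [47, 36, -47]
OVER    : [47, 36, -47, 36]
MOD     : [47, 36, -11]
STORE 1 : [47, 36]
SWAP    : [36, 47]
ADD     : [83]
NEG     : [-83]
LOAD 1  : [-83, -11]

2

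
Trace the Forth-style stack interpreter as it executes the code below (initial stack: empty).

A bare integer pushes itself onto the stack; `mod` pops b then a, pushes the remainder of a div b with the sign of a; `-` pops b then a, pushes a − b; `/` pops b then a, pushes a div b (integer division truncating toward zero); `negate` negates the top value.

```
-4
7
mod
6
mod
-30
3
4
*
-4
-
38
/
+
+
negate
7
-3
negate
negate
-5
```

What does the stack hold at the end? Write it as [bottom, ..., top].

-4     : -4
7      : -4 7
mod    : -4
6      : -4 6
mod    : -4
-30    : -4 -30
3      : -4 -30 3
4      : -4 -30 3 4
*      : -4 -30 12
-4     : -4 -30 12 -4
-      : -4 -30 16
38     : -4 -30 16 38
/      : -4 -30 0
+      : -4 -30
+      : -34
negate : 34
7      : 34 7
-3     : 34 7 -3
negate : 34 7 3
negate : 34 7 -3
-5     : 34 7 -3 -5

[34, 7, -3, -5]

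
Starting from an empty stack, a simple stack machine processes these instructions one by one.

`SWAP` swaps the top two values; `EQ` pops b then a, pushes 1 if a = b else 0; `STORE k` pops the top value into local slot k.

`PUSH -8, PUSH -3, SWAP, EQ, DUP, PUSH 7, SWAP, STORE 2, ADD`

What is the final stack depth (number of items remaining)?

1

PUSH -8 -> -8
PUSH -3 -> -8 -3
SWAP    -> -3 -8
EQ      -> 0
DUP     -> 0 0
PUSH 7  -> 0 0 7
SWAP    -> 0 7 0
STORE 2 -> 0 7
ADD     -> 7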